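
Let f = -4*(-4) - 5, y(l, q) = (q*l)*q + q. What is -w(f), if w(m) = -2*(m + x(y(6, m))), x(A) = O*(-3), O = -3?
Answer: 40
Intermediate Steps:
y(l, q) = q + l*q² (y(l, q) = (l*q)*q + q = l*q² + q = q + l*q²)
x(A) = 9 (x(A) = -3*(-3) = 9)
f = 11 (f = 16 - 5 = 11)
w(m) = -18 - 2*m (w(m) = -2*(m + 9) = -2*(9 + m) = -18 - 2*m)
-w(f) = -(-18 - 2*11) = -(-18 - 22) = -1*(-40) = 40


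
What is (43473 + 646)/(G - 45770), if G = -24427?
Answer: -44119/70197 ≈ -0.62850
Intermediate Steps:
(43473 + 646)/(G - 45770) = (43473 + 646)/(-24427 - 45770) = 44119/(-70197) = 44119*(-1/70197) = -44119/70197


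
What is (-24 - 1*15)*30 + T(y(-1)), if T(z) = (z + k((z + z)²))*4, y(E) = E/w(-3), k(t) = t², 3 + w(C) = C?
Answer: -94712/81 ≈ -1169.3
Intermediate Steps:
w(C) = -3 + C
y(E) = -E/6 (y(E) = E/(-3 - 3) = E/(-6) = E*(-⅙) = -E/6)
T(z) = 4*z + 64*z⁴ (T(z) = (z + ((z + z)²)²)*4 = (z + ((2*z)²)²)*4 = (z + (4*z²)²)*4 = (z + 16*z⁴)*4 = 4*z + 64*z⁴)
(-24 - 1*15)*30 + T(y(-1)) = (-24 - 1*15)*30 + (4*(-⅙*(-1)) + 64*(-⅙*(-1))⁴) = (-24 - 15)*30 + (4*(⅙) + 64*(⅙)⁴) = -39*30 + (⅔ + 64*(1/1296)) = -1170 + (⅔ + 4/81) = -1170 + 58/81 = -94712/81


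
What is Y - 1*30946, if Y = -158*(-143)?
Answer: -8352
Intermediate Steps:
Y = 22594
Y - 1*30946 = 22594 - 1*30946 = 22594 - 30946 = -8352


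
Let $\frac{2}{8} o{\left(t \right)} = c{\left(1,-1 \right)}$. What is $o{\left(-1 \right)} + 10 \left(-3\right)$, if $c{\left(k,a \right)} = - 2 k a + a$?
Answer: $-26$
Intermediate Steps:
$c{\left(k,a \right)} = a - 2 a k$ ($c{\left(k,a \right)} = - 2 a k + a = a - 2 a k$)
$o{\left(t \right)} = 4$ ($o{\left(t \right)} = 4 \left(- (1 - 2)\right) = 4 \left(\left(-1\right) \left(-1\right)\right) = 4 \cdot 1 = 4$)
$o{\left(-1 \right)} + 10 \left(-3\right) = 4 + 10 \left(-3\right) = 4 - 30 = -26$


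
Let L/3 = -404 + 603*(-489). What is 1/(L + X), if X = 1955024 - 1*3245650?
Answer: -1/2176439 ≈ -4.5947e-7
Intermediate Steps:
L = -885813 (L = 3*(-404 + 603*(-489)) = 3*(-404 - 294867) = 3*(-295271) = -885813)
X = -1290626 (X = 1955024 - 3245650 = -1290626)
1/(L + X) = 1/(-885813 - 1290626) = 1/(-2176439) = -1/2176439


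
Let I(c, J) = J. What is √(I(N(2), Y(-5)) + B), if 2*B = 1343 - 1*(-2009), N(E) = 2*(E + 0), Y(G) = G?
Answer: √1671 ≈ 40.878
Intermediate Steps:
N(E) = 2*E
B = 1676 (B = (1343 - 1*(-2009))/2 = (1343 + 2009)/2 = (½)*3352 = 1676)
√(I(N(2), Y(-5)) + B) = √(-5 + 1676) = √1671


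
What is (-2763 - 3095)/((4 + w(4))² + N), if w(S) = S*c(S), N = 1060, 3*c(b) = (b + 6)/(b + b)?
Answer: -52722/9829 ≈ -5.3639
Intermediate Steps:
c(b) = (6 + b)/(6*b) (c(b) = ((b + 6)/(b + b))/3 = ((6 + b)/((2*b)))/3 = ((6 + b)*(1/(2*b)))/3 = ((6 + b)/(2*b))/3 = (6 + b)/(6*b))
w(S) = 1 + S/6 (w(S) = S*((6 + S)/(6*S)) = 1 + S/6)
(-2763 - 3095)/((4 + w(4))² + N) = (-2763 - 3095)/((4 + (1 + (⅙)*4))² + 1060) = -5858/((4 + (1 + ⅔))² + 1060) = -5858/((4 + 5/3)² + 1060) = -5858/((17/3)² + 1060) = -5858/(289/9 + 1060) = -5858/9829/9 = -5858*9/9829 = -52722/9829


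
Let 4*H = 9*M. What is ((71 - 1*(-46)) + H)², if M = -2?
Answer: 50625/4 ≈ 12656.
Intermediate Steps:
H = -9/2 (H = (9*(-2))/4 = (¼)*(-18) = -9/2 ≈ -4.5000)
((71 - 1*(-46)) + H)² = ((71 - 1*(-46)) - 9/2)² = ((71 + 46) - 9/2)² = (117 - 9/2)² = (225/2)² = 50625/4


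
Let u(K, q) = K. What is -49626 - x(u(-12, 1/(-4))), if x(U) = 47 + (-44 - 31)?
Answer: -49598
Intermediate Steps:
x(U) = -28 (x(U) = 47 - 75 = -28)
-49626 - x(u(-12, 1/(-4))) = -49626 - 1*(-28) = -49626 + 28 = -49598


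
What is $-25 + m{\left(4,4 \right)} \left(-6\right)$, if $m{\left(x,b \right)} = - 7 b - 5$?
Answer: $173$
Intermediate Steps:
$m{\left(x,b \right)} = -5 - 7 b$
$-25 + m{\left(4,4 \right)} \left(-6\right) = -25 + \left(-5 - 28\right) \left(-6\right) = -25 - -198 = -25 + 198 = 173$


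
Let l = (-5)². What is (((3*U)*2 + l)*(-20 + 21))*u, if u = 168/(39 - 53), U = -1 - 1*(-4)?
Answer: -516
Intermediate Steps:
U = 3 (U = -1 + 4 = 3)
l = 25
u = -12 (u = 168/(-14) = 168*(-1/14) = -12)
(((3*U)*2 + l)*(-20 + 21))*u = (((3*3)*2 + 25)*(-20 + 21))*(-12) = ((9*2 + 25)*1)*(-12) = ((18 + 25)*1)*(-12) = (43*1)*(-12) = 43*(-12) = -516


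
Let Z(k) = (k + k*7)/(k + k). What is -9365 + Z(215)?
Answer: -9361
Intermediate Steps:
Z(k) = 4 (Z(k) = (k + 7*k)/((2*k)) = (8*k)*(1/(2*k)) = 4)
-9365 + Z(215) = -9365 + 4 = -9361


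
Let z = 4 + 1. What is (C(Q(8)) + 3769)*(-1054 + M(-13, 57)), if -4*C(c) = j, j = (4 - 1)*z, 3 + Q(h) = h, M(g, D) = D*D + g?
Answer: 16431551/2 ≈ 8.2158e+6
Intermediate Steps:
z = 5
M(g, D) = g + D**2 (M(g, D) = D**2 + g = g + D**2)
Q(h) = -3 + h
j = 15 (j = (4 - 1)*5 = 3*5 = 15)
C(c) = -15/4 (C(c) = -1/4*15 = -15/4)
(C(Q(8)) + 3769)*(-1054 + M(-13, 57)) = (-15/4 + 3769)*(-1054 + (-13 + 57**2)) = 15061*(-1054 + (-13 + 3249))/4 = 15061*(-1054 + 3236)/4 = (15061/4)*2182 = 16431551/2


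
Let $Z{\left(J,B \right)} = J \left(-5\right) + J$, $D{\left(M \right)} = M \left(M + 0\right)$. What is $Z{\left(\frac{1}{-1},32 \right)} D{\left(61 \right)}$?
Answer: $14884$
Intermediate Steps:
$D{\left(M \right)} = M^{2}$ ($D{\left(M \right)} = M M = M^{2}$)
$Z{\left(J,B \right)} = - 4 J$ ($Z{\left(J,B \right)} = - 5 J + J = - 4 J$)
$Z{\left(\frac{1}{-1},32 \right)} D{\left(61 \right)} = - \frac{4}{-1} \cdot 61^{2} = \left(-4\right) \left(-1\right) 3721 = 4 \cdot 3721 = 14884$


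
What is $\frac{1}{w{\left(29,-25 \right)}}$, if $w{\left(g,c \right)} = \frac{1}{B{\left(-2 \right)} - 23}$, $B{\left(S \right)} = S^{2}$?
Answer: $-19$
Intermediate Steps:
$w{\left(g,c \right)} = - \frac{1}{19}$ ($w{\left(g,c \right)} = \frac{1}{\left(-2\right)^{2} - 23} = \frac{1}{4 - 23} = \frac{1}{-19} = - \frac{1}{19}$)
$\frac{1}{w{\left(29,-25 \right)}} = \frac{1}{- \frac{1}{19}} = -19$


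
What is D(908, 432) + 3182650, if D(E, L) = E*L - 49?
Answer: 3574857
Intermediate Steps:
D(E, L) = -49 + E*L
D(908, 432) + 3182650 = (-49 + 908*432) + 3182650 = (-49 + 392256) + 3182650 = 392207 + 3182650 = 3574857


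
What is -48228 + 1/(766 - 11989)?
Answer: -541262845/11223 ≈ -48228.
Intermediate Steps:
-48228 + 1/(766 - 11989) = -48228 + 1/(-11223) = -48228 - 1/11223 = -541262845/11223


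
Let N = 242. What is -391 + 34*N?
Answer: 7837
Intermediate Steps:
-391 + 34*N = -391 + 34*242 = -391 + 8228 = 7837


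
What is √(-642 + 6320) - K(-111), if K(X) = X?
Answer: 111 + √5678 ≈ 186.35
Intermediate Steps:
√(-642 + 6320) - K(-111) = √(-642 + 6320) - 1*(-111) = √5678 + 111 = 111 + √5678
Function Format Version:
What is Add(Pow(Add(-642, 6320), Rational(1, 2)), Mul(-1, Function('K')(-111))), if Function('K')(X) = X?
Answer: Add(111, Pow(5678, Rational(1, 2))) ≈ 186.35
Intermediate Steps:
Add(Pow(Add(-642, 6320), Rational(1, 2)), Mul(-1, Function('K')(-111))) = Add(Pow(Add(-642, 6320), Rational(1, 2)), Mul(-1, -111)) = Add(Pow(5678, Rational(1, 2)), 111) = Add(111, Pow(5678, Rational(1, 2)))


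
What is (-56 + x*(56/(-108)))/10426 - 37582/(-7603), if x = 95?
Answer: 5278900219/1070129853 ≈ 4.9330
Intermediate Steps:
(-56 + x*(56/(-108)))/10426 - 37582/(-7603) = (-56 + 95*(56/(-108)))/10426 - 37582/(-7603) = (-56 + 95*(56*(-1/108)))*(1/10426) - 37582*(-1/7603) = (-56 + 95*(-14/27))*(1/10426) + 37582/7603 = (-56 - 1330/27)*(1/10426) + 37582/7603 = -2842/27*1/10426 + 37582/7603 = -1421/140751 + 37582/7603 = 5278900219/1070129853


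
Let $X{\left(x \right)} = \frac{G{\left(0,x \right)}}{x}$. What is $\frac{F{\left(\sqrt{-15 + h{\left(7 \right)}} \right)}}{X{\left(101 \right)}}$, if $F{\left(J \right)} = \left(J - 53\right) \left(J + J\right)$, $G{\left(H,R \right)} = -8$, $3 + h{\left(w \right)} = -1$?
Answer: $\frac{1919}{4} + \frac{5353 i \sqrt{19}}{4} \approx 479.75 + 5833.3 i$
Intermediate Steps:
$h{\left(w \right)} = -4$ ($h{\left(w \right)} = -3 - 1 = -4$)
$X{\left(x \right)} = - \frac{8}{x}$
$F{\left(J \right)} = 2 J \left(-53 + J\right)$ ($F{\left(J \right)} = \left(J - 53\right) 2 J = \left(-53 + J\right) 2 J = 2 J \left(-53 + J\right)$)
$\frac{F{\left(\sqrt{-15 + h{\left(7 \right)}} \right)}}{X{\left(101 \right)}} = \frac{2 \sqrt{-15 - 4} \left(-53 + \sqrt{-15 - 4}\right)}{\left(-8\right) \frac{1}{101}} = \frac{2 \sqrt{-19} \left(-53 + \sqrt{-19}\right)}{\left(-8\right) \frac{1}{101}} = \frac{2 i \sqrt{19} \left(-53 + i \sqrt{19}\right)}{- \frac{8}{101}} = 2 i \sqrt{19} \left(-53 + i \sqrt{19}\right) \left(- \frac{101}{8}\right) = - \frac{101 i \sqrt{19} \left(-53 + i \sqrt{19}\right)}{4}$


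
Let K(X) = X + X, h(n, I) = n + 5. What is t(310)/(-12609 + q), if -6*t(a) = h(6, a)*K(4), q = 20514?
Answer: -44/23715 ≈ -0.0018554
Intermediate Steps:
h(n, I) = 5 + n
K(X) = 2*X
t(a) = -44/3 (t(a) = -(5 + 6)*2*4/6 = -11*8/6 = -⅙*88 = -44/3)
t(310)/(-12609 + q) = -44/(3*(-12609 + 20514)) = -44/3/7905 = -44/3*1/7905 = -44/23715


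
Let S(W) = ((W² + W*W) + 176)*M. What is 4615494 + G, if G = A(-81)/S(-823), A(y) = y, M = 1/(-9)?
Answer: 6253228198725/1354834 ≈ 4.6155e+6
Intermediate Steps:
M = -⅑ ≈ -0.11111
S(W) = -176/9 - 2*W²/9 (S(W) = ((W² + W*W) + 176)*(-⅑) = ((W² + W²) + 176)*(-⅑) = (2*W² + 176)*(-⅑) = (176 + 2*W²)*(-⅑) = -176/9 - 2*W²/9)
G = 729/1354834 (G = -81/(-176/9 - 2/9*(-823)²) = -81/(-176/9 - 2/9*677329) = -81/(-176/9 - 1354658/9) = -81/(-1354834/9) = -81*(-9/1354834) = 729/1354834 ≈ 0.00053807)
4615494 + G = 4615494 + 729/1354834 = 6253228198725/1354834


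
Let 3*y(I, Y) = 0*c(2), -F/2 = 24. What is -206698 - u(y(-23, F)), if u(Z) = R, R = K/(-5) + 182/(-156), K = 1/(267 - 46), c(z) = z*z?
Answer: -1370399999/6630 ≈ -2.0670e+5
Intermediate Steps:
F = -48 (F = -2*24 = -48)
c(z) = z**2
K = 1/221 ≈ 0.0045249
y(I, Y) = 0 (y(I, Y) = (0*2**2)/3 = (0*4)/3 = (1/3)*0 = 0)
R = -7741/6630 (R = (1/221)/(-5) + 182/(-156) = (1/221)*(-1/5) + 182*(-1/156) = -1/1105 - 7/6 = -7741/6630 ≈ -1.1676)
u(Z) = -7741/6630
-206698 - u(y(-23, F)) = -206698 - 1*(-7741/6630) = -206698 + 7741/6630 = -1370399999/6630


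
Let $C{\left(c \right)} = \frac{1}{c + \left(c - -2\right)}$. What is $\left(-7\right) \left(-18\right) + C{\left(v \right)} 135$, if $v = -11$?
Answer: $\frac{477}{4} \approx 119.25$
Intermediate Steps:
$C{\left(c \right)} = \frac{1}{2 + 2 c}$ ($C{\left(c \right)} = \frac{1}{c + \left(c + 2\right)} = \frac{1}{c + \left(2 + c\right)} = \frac{1}{2 + 2 c}$)
$\left(-7\right) \left(-18\right) + C{\left(v \right)} 135 = \left(-7\right) \left(-18\right) + \frac{1}{2 \left(1 - 11\right)} 135 = 126 + \frac{1}{2 \left(-10\right)} 135 = 126 + \frac{1}{2} \left(- \frac{1}{10}\right) 135 = 126 - \frac{27}{4} = \frac{477}{4}$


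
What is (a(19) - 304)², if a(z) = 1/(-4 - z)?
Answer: 48902049/529 ≈ 92442.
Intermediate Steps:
(a(19) - 304)² = (-1/(4 + 19) - 304)² = (-1/23 - 304)² = (-6993/23)² = 48902049/529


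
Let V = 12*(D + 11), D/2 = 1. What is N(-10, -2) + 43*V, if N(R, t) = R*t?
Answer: 6728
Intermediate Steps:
D = 2 (D = 2*1 = 2)
V = 156 (V = 12*(2 + 11) = 12*13 = 156)
N(-10, -2) + 43*V = -10*(-2) + 43*156 = 20 + 6708 = 6728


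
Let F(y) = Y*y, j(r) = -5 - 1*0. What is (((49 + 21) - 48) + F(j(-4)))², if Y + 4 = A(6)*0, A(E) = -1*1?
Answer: 1764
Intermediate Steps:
A(E) = -1
Y = -4 (Y = -4 - 1*0 = -4 + 0 = -4)
j(r) = -5 (j(r) = -5 + 0 = -5)
F(y) = -4*y
(((49 + 21) - 48) + F(j(-4)))² = (((49 + 21) - 48) - 4*(-5))² = ((70 - 48) + 20)² = (22 + 20)² = 42² = 1764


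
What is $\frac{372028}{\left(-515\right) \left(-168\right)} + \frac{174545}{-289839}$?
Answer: $\frac{7727215841}{2089739190} \approx 3.6977$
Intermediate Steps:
$\frac{372028}{\left(-515\right) \left(-168\right)} + \frac{174545}{-289839} = \frac{372028}{86520} + 174545 \left(- \frac{1}{289839}\right) = 372028 \cdot \frac{1}{86520} - \frac{174545}{289839} = \frac{93007}{21630} - \frac{174545}{289839} = \frac{7727215841}{2089739190}$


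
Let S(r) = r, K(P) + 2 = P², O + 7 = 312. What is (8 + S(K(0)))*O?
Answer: 1830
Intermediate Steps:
O = 305 (O = -7 + 312 = 305)
K(P) = -2 + P²
(8 + S(K(0)))*O = (8 + (-2 + 0²))*305 = (8 + (-2 + 0))*305 = (8 - 2)*305 = 6*305 = 1830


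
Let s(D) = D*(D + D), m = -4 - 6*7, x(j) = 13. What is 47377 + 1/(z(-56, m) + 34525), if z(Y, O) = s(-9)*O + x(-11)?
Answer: 1283253423/27086 ≈ 47377.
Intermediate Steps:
m = -46 (m = -4 - 42 = -46)
s(D) = 2*D² (s(D) = D*(2*D) = 2*D²)
z(Y, O) = 13 + 162*O (z(Y, O) = (2*(-9)²)*O + 13 = (2*81)*O + 13 = 162*O + 13 = 13 + 162*O)
47377 + 1/(z(-56, m) + 34525) = 47377 + 1/((13 + 162*(-46)) + 34525) = 47377 + 1/((13 - 7452) + 34525) = 47377 + 1/(-7439 + 34525) = 47377 + 1/27086 = 1283253423/27086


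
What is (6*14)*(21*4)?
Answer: 7056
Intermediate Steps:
(6*14)*(21*4) = 84*84 = 7056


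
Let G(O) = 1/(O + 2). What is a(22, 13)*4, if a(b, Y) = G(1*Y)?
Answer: 4/15 ≈ 0.26667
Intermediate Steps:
G(O) = 1/(2 + O)
a(b, Y) = 1/(2 + Y) (a(b, Y) = 1/(2 + 1*Y) = 1/(2 + Y))
a(22, 13)*4 = 4/(2 + 13) = 4/15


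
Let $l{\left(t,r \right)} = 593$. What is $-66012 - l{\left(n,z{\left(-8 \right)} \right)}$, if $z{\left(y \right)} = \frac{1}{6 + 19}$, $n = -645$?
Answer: $-66605$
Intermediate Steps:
$z{\left(y \right)} = \frac{1}{25}$
$-66012 - l{\left(n,z{\left(-8 \right)} \right)} = -66012 - 593 = -66605$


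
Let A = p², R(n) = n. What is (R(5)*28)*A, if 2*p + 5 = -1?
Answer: 1260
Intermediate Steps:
p = -3 (p = -5/2 + (½)*(-1) = -5/2 - ½ = -3)
A = 9 (A = (-3)² = 9)
(R(5)*28)*A = (5*28)*9 = 140*9 = 1260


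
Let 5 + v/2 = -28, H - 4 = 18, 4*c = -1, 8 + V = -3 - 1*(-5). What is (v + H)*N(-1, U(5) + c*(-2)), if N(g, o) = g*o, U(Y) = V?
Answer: -242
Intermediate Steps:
V = -6 (V = -8 + (-3 - 1*(-5)) = -8 + (-3 + 5) = -8 + 2 = -6)
U(Y) = -6
c = -1/4 (c = (1/4)*(-1) = -1/4 ≈ -0.25000)
H = 22 (H = 4 + 18 = 22)
v = -66 (v = -10 + 2*(-28) = -10 - 56 = -66)
(v + H)*N(-1, U(5) + c*(-2)) = (-66 + 22)*(-(-6 - 1/4*(-2))) = -(-44)*(-6 + 1/2) = -(-44)*(-11)/2 = -44*11/2 = -242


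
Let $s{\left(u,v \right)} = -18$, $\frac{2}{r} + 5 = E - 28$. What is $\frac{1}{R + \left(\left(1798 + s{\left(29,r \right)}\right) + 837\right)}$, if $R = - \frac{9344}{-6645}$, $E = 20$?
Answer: $\frac{6645}{17399309} \approx 0.00038191$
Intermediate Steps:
$r = - \frac{2}{13}$ ($r = \frac{2}{-5 + \left(20 - 28\right)} = \frac{2}{-5 - 8} = \frac{2}{-13} = 2 \left(- \frac{1}{13}\right) = - \frac{2}{13} \approx -0.15385$)
$R = \frac{9344}{6645}$ ($R = \left(-9344\right) \left(- \frac{1}{6645}\right) = \frac{9344}{6645} \approx 1.4062$)
$\frac{1}{R + \left(\left(1798 + s{\left(29,r \right)}\right) + 837\right)} = \frac{1}{\frac{9344}{6645} + \left(\left(1798 - 18\right) + 837\right)} = \frac{1}{\frac{9344}{6645} + \left(1780 + 837\right)} = \frac{1}{\frac{9344}{6645} + 2617} = \frac{1}{\frac{17399309}{6645}} = \frac{6645}{17399309}$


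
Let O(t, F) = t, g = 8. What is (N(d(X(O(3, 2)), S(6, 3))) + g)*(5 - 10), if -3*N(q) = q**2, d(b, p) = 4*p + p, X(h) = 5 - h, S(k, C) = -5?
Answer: 3005/3 ≈ 1001.7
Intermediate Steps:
d(b, p) = 5*p
N(q) = -q**2/3
(N(d(X(O(3, 2)), S(6, 3))) + g)*(5 - 10) = (-(5*(-5))**2/3 + 8)*(5 - 10) = (-1/3*(-25)**2 + 8)*(-5) = (-1/3*625 + 8)*(-5) = (-625/3 + 8)*(-5) = -601/3*(-5) = 3005/3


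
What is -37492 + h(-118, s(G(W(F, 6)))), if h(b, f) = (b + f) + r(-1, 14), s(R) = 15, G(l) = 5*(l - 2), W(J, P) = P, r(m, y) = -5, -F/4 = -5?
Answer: -37600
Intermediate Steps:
F = 20 (F = -4*(-5) = 20)
G(l) = -10 + 5*l (G(l) = 5*(-2 + l) = -10 + 5*l)
h(b, f) = -5 + b + f (h(b, f) = (b + f) - 5 = -5 + b + f)
-37492 + h(-118, s(G(W(F, 6)))) = -37492 + (-5 - 118 + 15) = -37492 - 108 = -37600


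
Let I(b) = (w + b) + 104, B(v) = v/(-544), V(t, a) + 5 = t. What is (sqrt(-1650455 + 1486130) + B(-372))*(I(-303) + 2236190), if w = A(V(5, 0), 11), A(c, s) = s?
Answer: 103974093/68 + 11180010*I*sqrt(6573) ≈ 1.529e+6 + 9.0641e+8*I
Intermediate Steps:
V(t, a) = -5 + t
B(v) = -v/544 (B(v) = v*(-1/544) = -v/544)
w = 11
I(b) = 115 + b (I(b) = (11 + b) + 104 = 115 + b)
(sqrt(-1650455 + 1486130) + B(-372))*(I(-303) + 2236190) = (sqrt(-1650455 + 1486130) - 1/544*(-372))*((115 - 303) + 2236190) = (sqrt(-164325) + 93/136)*(-188 + 2236190) = (5*I*sqrt(6573) + 93/136)*2236002 = (93/136 + 5*I*sqrt(6573))*2236002 = 103974093/68 + 11180010*I*sqrt(6573)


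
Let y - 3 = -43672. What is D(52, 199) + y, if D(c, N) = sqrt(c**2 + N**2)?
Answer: -43669 + sqrt(42305) ≈ -43463.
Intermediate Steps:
D(c, N) = sqrt(N**2 + c**2)
y = -43669 (y = 3 - 43672 = -43669)
D(52, 199) + y = sqrt(199**2 + 52**2) - 43669 = sqrt(39601 + 2704) - 43669 = sqrt(42305) - 43669 = -43669 + sqrt(42305)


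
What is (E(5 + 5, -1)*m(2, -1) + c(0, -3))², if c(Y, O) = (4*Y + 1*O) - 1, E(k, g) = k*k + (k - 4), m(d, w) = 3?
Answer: 98596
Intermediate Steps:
E(k, g) = -4 + k + k² (E(k, g) = k² + (-4 + k) = -4 + k + k²)
c(Y, O) = -1 + O + 4*Y (c(Y, O) = (4*Y + O) - 1 = (O + 4*Y) - 1 = -1 + O + 4*Y)
(E(5 + 5, -1)*m(2, -1) + c(0, -3))² = ((-4 + (5 + 5) + (5 + 5)²)*3 + (-1 - 3 + 4*0))² = ((-4 + 10 + 10²)*3 + (-1 - 3 + 0))² = ((-4 + 10 + 100)*3 - 4)² = (106*3 - 4)² = (318 - 4)² = 314² = 98596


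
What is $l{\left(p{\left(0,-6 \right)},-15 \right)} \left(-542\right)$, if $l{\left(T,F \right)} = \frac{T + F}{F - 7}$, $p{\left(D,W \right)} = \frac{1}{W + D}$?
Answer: $- \frac{24661}{66} \approx -373.65$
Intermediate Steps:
$p{\left(D,W \right)} = \frac{1}{D + W}$
$l{\left(T,F \right)} = \frac{F + T}{-7 + F}$
$l{\left(p{\left(0,-6 \right)},-15 \right)} \left(-542\right) = \frac{-15 + \frac{1}{0 - 6}}{-7 - 15} \left(-542\right) = \frac{-15 + \frac{1}{-6}}{-22} \left(-542\right) = - \frac{-15 - \frac{1}{6}}{22} \left(-542\right) = \left(- \frac{1}{22}\right) \left(- \frac{91}{6}\right) \left(-542\right) = \frac{91}{132} \left(-542\right) = - \frac{24661}{66}$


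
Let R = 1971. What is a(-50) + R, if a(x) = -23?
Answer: 1948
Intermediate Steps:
a(-50) + R = -23 + 1971 = 1948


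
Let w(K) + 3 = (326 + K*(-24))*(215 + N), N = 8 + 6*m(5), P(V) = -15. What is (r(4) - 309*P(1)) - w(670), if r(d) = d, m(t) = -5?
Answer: 3045164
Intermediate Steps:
N = -22 (N = 8 + 6*(-5) = 8 - 30 = -22)
w(K) = 62915 - 4632*K (w(K) = -3 + (326 + K*(-24))*(215 - 22) = -3 + (326 - 24*K)*193 = -3 + (62918 - 4632*K) = 62915 - 4632*K)
(r(4) - 309*P(1)) - w(670) = (4 - 309*(-15)) - (62915 - 4632*670) = (4 + 4635) - (62915 - 3103440) = 4639 - 1*(-3040525) = 4639 + 3040525 = 3045164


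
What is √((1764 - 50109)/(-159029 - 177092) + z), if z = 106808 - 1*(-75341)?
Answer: √20578723320101254/336121 ≈ 426.79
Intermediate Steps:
z = 182149 (z = 106808 + 75341 = 182149)
√((1764 - 50109)/(-159029 - 177092) + z) = √((1764 - 50109)/(-159029 - 177092) + 182149) = √(-48345/(-336121) + 182149) = √(-48345*(-1/336121) + 182149) = √(48345/336121 + 182149) = √(61224152374/336121) = √20578723320101254/336121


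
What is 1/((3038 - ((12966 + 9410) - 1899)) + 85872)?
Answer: 1/68433 ≈ 1.4613e-5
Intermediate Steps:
1/((3038 - ((12966 + 9410) - 1899)) + 85872) = 1/((3038 - (22376 - 1899)) + 85872) = 1/((3038 - 1*20477) + 85872) = 1/((3038 - 20477) + 85872) = 1/(-17439 + 85872) = 1/68433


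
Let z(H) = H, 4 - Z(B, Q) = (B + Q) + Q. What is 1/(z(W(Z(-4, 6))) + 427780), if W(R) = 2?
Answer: 1/427782 ≈ 2.3376e-6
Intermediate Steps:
Z(B, Q) = 4 - B - 2*Q (Z(B, Q) = 4 - ((B + Q) + Q) = 4 - (B + 2*Q) = 4 + (-B - 2*Q) = 4 - B - 2*Q)
1/(z(W(Z(-4, 6))) + 427780) = 1/(2 + 427780) = 1/427782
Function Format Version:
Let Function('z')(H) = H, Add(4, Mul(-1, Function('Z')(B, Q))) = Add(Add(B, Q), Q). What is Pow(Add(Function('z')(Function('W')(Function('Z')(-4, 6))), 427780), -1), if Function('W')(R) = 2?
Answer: Rational(1, 427782) ≈ 2.3376e-6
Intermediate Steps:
Function('Z')(B, Q) = Add(4, Mul(-1, B), Mul(-2, Q)) (Function('Z')(B, Q) = Add(4, Mul(-1, Add(Add(B, Q), Q))) = Add(4, Mul(-1, Add(B, Mul(2, Q)))) = Add(4, Add(Mul(-1, B), Mul(-2, Q))) = Add(4, Mul(-1, B), Mul(-2, Q)))
Pow(Add(Function('z')(Function('W')(Function('Z')(-4, 6))), 427780), -1) = Pow(Add(2, 427780), -1) = Pow(427782, -1) = Rational(1, 427782)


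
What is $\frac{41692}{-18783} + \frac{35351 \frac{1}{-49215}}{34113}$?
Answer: $- \frac{7777351780997}{3503804392665} \approx -2.2197$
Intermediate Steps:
$\frac{41692}{-18783} + \frac{35351 \frac{1}{-49215}}{34113} = 41692 \left(- \frac{1}{18783}\right) + 35351 \left(- \frac{1}{49215}\right) \frac{1}{34113} = - \frac{41692}{18783} - \frac{35351}{1678871295} = - \frac{7777351780997}{3503804392665}$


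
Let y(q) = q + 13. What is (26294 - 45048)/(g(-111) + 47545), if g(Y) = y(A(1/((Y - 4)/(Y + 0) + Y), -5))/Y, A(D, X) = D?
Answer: -25409156964/64416945403 ≈ -0.39445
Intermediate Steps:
y(q) = 13 + q
g(Y) = (13 + 1/(Y + (-4 + Y)/Y))/Y (g(Y) = (13 + 1/((Y - 4)/(Y + 0) + Y))/Y = (13 + 1/((-4 + Y)/Y + Y))/Y = (13 + 1/(Y + (-4 + Y)/Y))/Y)
(26294 - 45048)/(g(-111) + 47545) = (26294 - 45048)/((-52 - 111 + 13*(-111)*(1 - 111))/((-111)*(-4 - 111*(1 - 111))) + 47545) = -18754/(-(-52 - 111 + 13*(-111)*(-110))/(111*(-4 - 111*(-110))) + 47545) = -18754/(-(-52 - 111 + 158730)/(111*(-4 + 12210)) + 47545) = -18754/(-1/111*158567/12206 + 47545) = -18754/(-1/111*1/12206*158567 + 47545) = -18754/(-158567/1354866 + 47545) = -18754/64416945403/1354866 = -18754*1354866/64416945403 = -25409156964/64416945403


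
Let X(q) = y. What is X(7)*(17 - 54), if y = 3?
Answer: -111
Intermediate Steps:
X(q) = 3
X(7)*(17 - 54) = 3*(17 - 54) = 3*(-37) = -111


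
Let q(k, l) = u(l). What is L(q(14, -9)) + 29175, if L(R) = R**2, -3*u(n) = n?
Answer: 29184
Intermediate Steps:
u(n) = -n/3
q(k, l) = -l/3
L(q(14, -9)) + 29175 = (-1/3*(-9))**2 + 29175 = 3**2 + 29175 = 9 + 29175 = 29184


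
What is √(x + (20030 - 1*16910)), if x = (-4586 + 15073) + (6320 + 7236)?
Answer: √27163 ≈ 164.81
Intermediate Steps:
x = 24043 (x = 10487 + 13556 = 24043)
√(x + (20030 - 1*16910)) = √(24043 + (20030 - 1*16910)) = √(24043 + (20030 - 16910)) = √(24043 + 3120) = √27163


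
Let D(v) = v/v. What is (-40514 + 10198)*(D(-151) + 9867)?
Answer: -299158288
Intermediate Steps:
D(v) = 1
(-40514 + 10198)*(D(-151) + 9867) = (-40514 + 10198)*(1 + 9867) = -30316*9868 = -299158288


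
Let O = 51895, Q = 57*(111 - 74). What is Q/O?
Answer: 2109/51895 ≈ 0.040640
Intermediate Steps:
Q = 2109 (Q = 57*37 = 2109)
Q/O = 2109/51895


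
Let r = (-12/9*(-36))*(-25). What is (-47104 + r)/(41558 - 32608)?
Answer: -24152/4475 ≈ -5.3971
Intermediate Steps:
r = -1200 (r = (-12*1/9*(-36))*(-25) = -4/3*(-36)*(-25) = 48*(-25) = -1200)
(-47104 + r)/(41558 - 32608) = (-47104 - 1200)/(41558 - 32608) = -48304/8950 = -48304*1/8950 = -24152/4475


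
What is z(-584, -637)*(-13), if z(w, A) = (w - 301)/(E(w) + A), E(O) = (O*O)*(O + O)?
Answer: -2301/79670809 ≈ -2.8881e-5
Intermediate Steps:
E(O) = 2*O³ (E(O) = O²*(2*O) = 2*O³)
z(w, A) = (-301 + w)/(A + 2*w³) (z(w, A) = (w - 301)/(2*w³ + A) = (-301 + w)/(A + 2*w³))
z(-584, -637)*(-13) = ((-301 - 584)/(-637 + 2*(-584)³))*(-13) = (-885/(-637 + 2*(-199176704)))*(-13) = (-885/(-637 - 398353408))*(-13) = (-885/(-398354045))*(-13) = -1/398354045*(-885)*(-13) = (177/79670809)*(-13) = -2301/79670809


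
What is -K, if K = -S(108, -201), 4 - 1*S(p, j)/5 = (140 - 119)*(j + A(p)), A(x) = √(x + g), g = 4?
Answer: 21125 - 420*√7 ≈ 20014.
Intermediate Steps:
A(x) = √(4 + x) (A(x) = √(x + 4) = √(4 + x))
S(p, j) = 20 - 105*j - 105*√(4 + p) (S(p, j) = 20 - 5*(140 - 119)*(j + √(4 + p)) = 20 - 105*(j + √(4 + p)) = 20 - 5*(21*j + 21*√(4 + p)) = 20 + (-105*j - 105*√(4 + p)) = 20 - 105*j - 105*√(4 + p))
K = -21125 + 420*√7 (K = -(20 - 105*(-201) - 105*√(4 + 108)) = -(20 + 21105 - 420*√7) = -(21125 - 420*√7) = -21125 + 420*√7 ≈ -20014.)
-K = -(-21125 + 420*√7) = 21125 - 420*√7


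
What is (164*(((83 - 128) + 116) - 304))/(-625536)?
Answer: 9553/156384 ≈ 0.061087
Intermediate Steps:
(164*(((83 - 128) + 116) - 304))/(-625536) = (164*((-45 + 116) - 304))*(-1/625536) = (164*(71 - 304))*(-1/625536) = (164*(-233))*(-1/625536) = -38212*(-1/625536) = 9553/156384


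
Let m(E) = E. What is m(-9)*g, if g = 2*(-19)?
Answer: 342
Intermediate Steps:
g = -38
m(-9)*g = -9*(-38) = 342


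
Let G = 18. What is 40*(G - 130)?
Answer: -4480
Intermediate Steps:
40*(G - 130) = 40*(18 - 130) = 40*(-112) = -4480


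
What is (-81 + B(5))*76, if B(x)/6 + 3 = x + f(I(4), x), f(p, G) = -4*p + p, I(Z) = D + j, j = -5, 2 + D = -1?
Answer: 5700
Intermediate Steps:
D = -3 (D = -2 - 1 = -3)
I(Z) = -8 (I(Z) = -3 - 5 = -8)
f(p, G) = -3*p
B(x) = 126 + 6*x (B(x) = -18 + 6*(x - 3*(-8)) = -18 + 6*(x + 24) = -18 + 6*(24 + x) = -18 + (144 + 6*x) = 126 + 6*x)
(-81 + B(5))*76 = (-81 + (126 + 6*5))*76 = (-81 + (126 + 30))*76 = (-81 + 156)*76 = 75*76 = 5700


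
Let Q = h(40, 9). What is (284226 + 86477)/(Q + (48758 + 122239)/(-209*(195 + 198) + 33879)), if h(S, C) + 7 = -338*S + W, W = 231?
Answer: -5963128458/213936455 ≈ -27.873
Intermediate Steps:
h(S, C) = 224 - 338*S (h(S, C) = -7 + (-338*S + 231) = -7 + (231 - 338*S) = 224 - 338*S)
Q = -13296 (Q = 224 - 338*40 = 224 - 13520 = -13296)
(284226 + 86477)/(Q + (48758 + 122239)/(-209*(195 + 198) + 33879)) = (284226 + 86477)/(-13296 + (48758 + 122239)/(-209*(195 + 198) + 33879)) = 370703/(-13296 + 170997/(-209*393 + 33879)) = 370703/(-13296 + 170997/(-82137 + 33879)) = 370703/(-13296 + 170997/(-48258)) = 370703/(-13296 + 170997*(-1/48258)) = 370703/(-13296 - 56999/16086) = 370703/(-213936455/16086) = 370703*(-16086/213936455) = -5963128458/213936455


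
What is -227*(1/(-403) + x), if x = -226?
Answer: 20674933/403 ≈ 51303.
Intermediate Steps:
-227*(1/(-403) + x) = -227*(1/(-403) - 226) = -227*(-1/403 - 226) = -227*(-91079/403) = 20674933/403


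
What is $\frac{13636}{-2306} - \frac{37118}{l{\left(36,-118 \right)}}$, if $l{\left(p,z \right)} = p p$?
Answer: $- \frac{25816591}{747144} \approx -34.554$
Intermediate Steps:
$l{\left(p,z \right)} = p^{2}$
$\frac{13636}{-2306} - \frac{37118}{l{\left(36,-118 \right)}} = \frac{13636}{-2306} - \frac{37118}{36^{2}} = 13636 \left(- \frac{1}{2306}\right) - \frac{37118}{1296} = - \frac{6818}{1153} - \frac{18559}{648} = - \frac{25816591}{747144}$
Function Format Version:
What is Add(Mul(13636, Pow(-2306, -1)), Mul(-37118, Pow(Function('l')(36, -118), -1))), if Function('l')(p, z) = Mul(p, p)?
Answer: Rational(-25816591, 747144) ≈ -34.554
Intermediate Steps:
Function('l')(p, z) = Pow(p, 2)
Add(Mul(13636, Pow(-2306, -1)), Mul(-37118, Pow(Function('l')(36, -118), -1))) = Add(Mul(13636, Pow(-2306, -1)), Mul(-37118, Pow(Pow(36, 2), -1))) = Add(Mul(13636, Rational(-1, 2306)), Mul(-37118, Pow(1296, -1))) = Add(Rational(-6818, 1153), Mul(-37118, Rational(1, 1296))) = Add(Rational(-6818, 1153), Rational(-18559, 648)) = Rational(-25816591, 747144)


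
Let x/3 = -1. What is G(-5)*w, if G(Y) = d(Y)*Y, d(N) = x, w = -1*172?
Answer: -2580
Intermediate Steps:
x = -3 (x = 3*(-1) = -3)
w = -172
d(N) = -3
G(Y) = -3*Y
G(-5)*w = -3*(-5)*(-172) = 15*(-172) = -2580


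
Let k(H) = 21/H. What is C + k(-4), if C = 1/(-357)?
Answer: -7501/1428 ≈ -5.2528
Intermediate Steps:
C = -1/357 ≈ -0.0028011
C + k(-4) = -1/357 + 21/(-4) = -1/357 + 21*(-¼) = -1/357 - 21/4 = -7501/1428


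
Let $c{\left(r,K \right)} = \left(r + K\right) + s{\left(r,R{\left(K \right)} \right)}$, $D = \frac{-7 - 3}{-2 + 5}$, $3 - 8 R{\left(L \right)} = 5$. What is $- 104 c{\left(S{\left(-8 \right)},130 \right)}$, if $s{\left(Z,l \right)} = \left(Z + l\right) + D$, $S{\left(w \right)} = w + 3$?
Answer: $- \frac{36322}{3} \approx -12107.0$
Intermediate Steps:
$S{\left(w \right)} = 3 + w$
$R{\left(L \right)} = - \frac{1}{4}$ ($R{\left(L \right)} = \frac{3}{8} - \frac{5}{8} = - \frac{1}{4}$)
$D = - \frac{10}{3} \approx -3.3333$
$s{\left(Z,l \right)} = - \frac{10}{3} + Z + l$ ($s{\left(Z,l \right)} = \left(Z + l\right) - \frac{10}{3} = - \frac{10}{3} + Z + l$)
$c{\left(r,K \right)} = - \frac{43}{12} + K + 2 r$ ($c{\left(r,K \right)} = \left(r + K\right) - \left(\frac{43}{12} - r\right) = \left(K + r\right) + \left(- \frac{43}{12} + r\right) = - \frac{43}{12} + K + 2 r$)
$- 104 c{\left(S{\left(-8 \right)},130 \right)} = - 104 \left(- \frac{43}{12} + 130 + 2 \left(3 - 8\right)\right) = - 104 \left(- \frac{43}{12} + 130 + 2 \left(-5\right)\right) = - 104 \left(- \frac{43}{12} + 130 - 10\right) = \left(-104\right) \frac{1397}{12} = - \frac{36322}{3}$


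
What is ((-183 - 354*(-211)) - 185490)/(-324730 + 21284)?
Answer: 10089/27586 ≈ 0.36573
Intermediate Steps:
((-183 - 354*(-211)) - 185490)/(-324730 + 21284) = ((-183 + 74694) - 185490)/(-303446) = (74511 - 185490)*(-1/303446) = -110979*(-1/303446) = 10089/27586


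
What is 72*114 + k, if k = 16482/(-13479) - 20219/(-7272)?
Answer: 268231663567/32673096 ≈ 8209.6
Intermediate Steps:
k = 50891599/32673096 (k = 16482*(-1/13479) - 20219*(-1/7272) = -5494/4493 + 20219/7272 = 50891599/32673096 ≈ 1.5576)
72*114 + k = 72*114 + 50891599/32673096 = 8208 + 50891599/32673096 = 268231663567/32673096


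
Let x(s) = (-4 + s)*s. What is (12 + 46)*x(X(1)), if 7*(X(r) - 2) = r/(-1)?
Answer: -11310/49 ≈ -230.82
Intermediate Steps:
X(r) = 2 - r/7 (X(r) = 2 + (r/(-1))/7 = 2 + (r*(-1))/7 = 2 + (-r)/7 = 2 - r/7)
x(s) = s*(-4 + s)
(12 + 46)*x(X(1)) = (12 + 46)*((2 - ⅐*1)*(-4 + (2 - ⅐*1))) = 58*((2 - ⅐)*(-4 + (2 - ⅐))) = 58*(13*(-4 + 13/7)/7) = 58*((13/7)*(-15/7)) = 58*(-195/49) = -11310/49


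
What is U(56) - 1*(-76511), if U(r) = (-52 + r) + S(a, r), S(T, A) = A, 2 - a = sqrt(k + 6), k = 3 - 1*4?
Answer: 76571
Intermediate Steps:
k = -1 (k = 3 - 4 = -1)
a = 2 - sqrt(5) (a = 2 - sqrt(-1 + 6) = 2 - sqrt(5) ≈ -0.23607)
U(r) = -52 + 2*r (U(r) = (-52 + r) + r = -52 + 2*r)
U(56) - 1*(-76511) = (-52 + 2*56) - 1*(-76511) = (-52 + 112) + 76511 = 60 + 76511 = 76571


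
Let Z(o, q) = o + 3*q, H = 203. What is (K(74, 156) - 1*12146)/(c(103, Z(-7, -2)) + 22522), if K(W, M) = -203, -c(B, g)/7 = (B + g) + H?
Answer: -12349/20471 ≈ -0.60324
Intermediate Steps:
c(B, g) = -1421 - 7*B - 7*g (c(B, g) = -7*((B + g) + 203) = -7*(203 + B + g) = -1421 - 7*B - 7*g)
(K(74, 156) - 1*12146)/(c(103, Z(-7, -2)) + 22522) = (-203 - 1*12146)/((-1421 - 7*103 - 7*(-7 + 3*(-2))) + 22522) = (-203 - 12146)/((-1421 - 721 - 7*(-7 - 6)) + 22522) = -12349/((-1421 - 721 - 7*(-13)) + 22522) = -12349/((-1421 - 721 + 91) + 22522) = -12349/(-2051 + 22522) = -12349/20471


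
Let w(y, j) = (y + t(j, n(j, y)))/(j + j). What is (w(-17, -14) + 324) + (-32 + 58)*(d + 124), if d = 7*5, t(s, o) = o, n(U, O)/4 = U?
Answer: 124897/28 ≈ 4460.6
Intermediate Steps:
n(U, O) = 4*U
d = 35
w(y, j) = (y + 4*j)/(2*j) (w(y, j) = (y + 4*j)/(j + j) = (y + 4*j)/((2*j)) = (y + 4*j)*(1/(2*j)) = (y + 4*j)/(2*j))
(w(-17, -14) + 324) + (-32 + 58)*(d + 124) = ((2 + (½)*(-17)/(-14)) + 324) + (-32 + 58)*(35 + 124) = ((2 + (½)*(-17)*(-1/14)) + 324) + 26*159 = ((2 + 17/28) + 324) + 4134 = (73/28 + 324) + 4134 = 9145/28 + 4134 = 124897/28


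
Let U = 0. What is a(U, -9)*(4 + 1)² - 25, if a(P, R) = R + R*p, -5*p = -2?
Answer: -340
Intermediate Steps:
p = ⅖ (p = -⅕*(-2) = ⅖ ≈ 0.40000)
a(P, R) = 7*R/5 (a(P, R) = R + R*(⅖) = R + 2*R/5 = 7*R/5)
a(U, -9)*(4 + 1)² - 25 = ((7/5)*(-9))*(4 + 1)² - 25 = -63/5*5² - 25 = -63/5*25 - 25 = -315 - 25 = -340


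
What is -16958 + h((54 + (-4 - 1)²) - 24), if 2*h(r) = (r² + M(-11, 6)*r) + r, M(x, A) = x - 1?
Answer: -15748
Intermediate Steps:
M(x, A) = -1 + x
h(r) = r²/2 - 11*r/2 (h(r) = ((r² + (-1 - 11)*r) + r)/2 = ((r² - 12*r) + r)/2 = (r² - 11*r)/2 = r²/2 - 11*r/2)
-16958 + h((54 + (-4 - 1)²) - 24) = -16958 + ((54 + (-4 - 1)²) - 24)*(-11 + ((54 + (-4 - 1)²) - 24))/2 = -16958 + ((54 + (-5)²) - 24)*(-11 + ((54 + (-5)²) - 24))/2 = -16958 + ((54 + 25) - 24)*(-11 + ((54 + 25) - 24))/2 = -16958 + (79 - 24)*(-11 + (79 - 24))/2 = -16958 + (½)*55*(-11 + 55) = -16958 + (½)*55*44 = -16958 + 1210 = -15748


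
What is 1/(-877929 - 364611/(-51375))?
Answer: -17125/15034412588 ≈ -1.1391e-6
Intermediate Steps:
1/(-877929 - 364611/(-51375)) = 1/(-877929 - 364611*(-1/51375)) = 1/(-877929 + 121537/17125) = 1/(-15034412588/17125) = -17125/15034412588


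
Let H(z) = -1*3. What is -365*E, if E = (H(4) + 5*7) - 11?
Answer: -7665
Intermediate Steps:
H(z) = -3
E = 21 (E = (-3 + 5*7) - 11 = (-3 + 35) - 11 = 32 - 11 = 21)
-365*E = -365*21 = -7665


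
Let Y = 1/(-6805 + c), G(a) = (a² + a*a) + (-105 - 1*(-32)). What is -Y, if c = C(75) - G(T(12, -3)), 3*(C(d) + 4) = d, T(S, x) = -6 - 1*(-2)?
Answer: 1/6743 ≈ 0.00014830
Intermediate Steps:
T(S, x) = -4 (T(S, x) = -6 + 2 = -4)
G(a) = -73 + 2*a² (G(a) = (a² + a²) + (-105 + 32) = 2*a² - 73 = -73 + 2*a²)
C(d) = -4 + d/3
c = 62 (c = (-4 + (⅓)*75) - (-73 + 2*(-4)²) = (-4 + 25) - (-73 + 2*16) = 21 - (-73 + 32) = 21 - 1*(-41) = 21 + 41 = 62)
Y = -1/6743 (Y = 1/(-6805 + 62) = 1/(-6743) = -1/6743 ≈ -0.00014830)
-Y = -1*(-1/6743) = 1/6743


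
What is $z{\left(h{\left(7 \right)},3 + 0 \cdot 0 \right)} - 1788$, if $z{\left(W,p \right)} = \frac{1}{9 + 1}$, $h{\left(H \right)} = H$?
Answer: $- \frac{17879}{10} \approx -1787.9$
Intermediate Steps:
$z{\left(W,p \right)} = \frac{1}{10}$
$z{\left(h{\left(7 \right)},3 + 0 \cdot 0 \right)} - 1788 = \frac{1}{10} - 1788 = - \frac{17879}{10}$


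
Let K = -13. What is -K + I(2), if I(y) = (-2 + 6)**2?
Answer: 29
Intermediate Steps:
I(y) = 16 (I(y) = 4**2 = 16)
-K + I(2) = -1*(-13) + 16 = 13 + 16 = 29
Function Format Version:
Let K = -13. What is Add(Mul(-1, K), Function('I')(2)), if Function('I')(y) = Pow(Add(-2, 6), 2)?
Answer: 29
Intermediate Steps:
Function('I')(y) = 16 (Function('I')(y) = Pow(4, 2) = 16)
Add(Mul(-1, K), Function('I')(2)) = Add(Mul(-1, -13), 16) = Add(13, 16) = 29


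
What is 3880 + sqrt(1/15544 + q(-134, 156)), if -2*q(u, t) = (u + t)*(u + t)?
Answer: 3880 + I*sqrt(14617760242)/7772 ≈ 3880.0 + 15.556*I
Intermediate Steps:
q(u, t) = -(t + u)**2/2 (q(u, t) = -(u + t)*(u + t)/2 = -(t + u)*(t + u)/2 = -(t + u)**2/2)
3880 + sqrt(1/15544 + q(-134, 156)) = 3880 + sqrt(1/15544 - (156 - 134)**2/2) = 3880 + sqrt(1/15544 - 1/2*22**2) = 3880 + sqrt(1/15544 - 1/2*484) = 3880 + sqrt(1/15544 - 242) = 3880 + sqrt(-3761647/15544) = 3880 + I*sqrt(14617760242)/7772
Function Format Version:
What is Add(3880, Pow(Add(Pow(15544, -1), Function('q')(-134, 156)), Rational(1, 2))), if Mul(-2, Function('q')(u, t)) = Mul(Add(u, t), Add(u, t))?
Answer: Add(3880, Mul(Rational(1, 7772), I, Pow(14617760242, Rational(1, 2)))) ≈ Add(3880.0, Mul(15.556, I))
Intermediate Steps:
Function('q')(u, t) = Mul(Rational(-1, 2), Pow(Add(t, u), 2)) (Function('q')(u, t) = Mul(Rational(-1, 2), Mul(Add(u, t), Add(u, t))) = Mul(Rational(-1, 2), Mul(Add(t, u), Add(t, u))) = Mul(Rational(-1, 2), Pow(Add(t, u), 2)))
Add(3880, Pow(Add(Pow(15544, -1), Function('q')(-134, 156)), Rational(1, 2))) = Add(3880, Pow(Add(Pow(15544, -1), Mul(Rational(-1, 2), Pow(Add(156, -134), 2))), Rational(1, 2))) = Add(3880, Pow(Add(Rational(1, 15544), Mul(Rational(-1, 2), Pow(22, 2))), Rational(1, 2))) = Add(3880, Pow(Add(Rational(1, 15544), Mul(Rational(-1, 2), 484)), Rational(1, 2))) = Add(3880, Pow(Add(Rational(1, 15544), -242), Rational(1, 2))) = Add(3880, Pow(Rational(-3761647, 15544), Rational(1, 2))) = Add(3880, Mul(Rational(1, 7772), I, Pow(14617760242, Rational(1, 2))))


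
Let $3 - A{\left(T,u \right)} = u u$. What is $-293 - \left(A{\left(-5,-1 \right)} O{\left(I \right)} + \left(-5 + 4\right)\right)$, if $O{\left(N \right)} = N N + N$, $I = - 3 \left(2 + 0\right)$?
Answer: $-352$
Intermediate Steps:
$A{\left(T,u \right)} = 3 - u^{2}$ ($A{\left(T,u \right)} = 3 - u u = 3 - u^{2}$)
$I = -6$ ($I = \left(-3\right) 2 = -6$)
$O{\left(N \right)} = N + N^{2}$ ($O{\left(N \right)} = N^{2} + N = N + N^{2}$)
$-293 - \left(A{\left(-5,-1 \right)} O{\left(I \right)} + \left(-5 + 4\right)\right) = -293 - \left(\left(3 - \left(-1\right)^{2}\right) \left(- 6 \left(1 - 6\right)\right) + \left(-5 + 4\right)\right) = -293 - \left(\left(3 - 1\right) \left(\left(-6\right) \left(-5\right)\right) - 1\right) = -293 - \left(\left(3 - 1\right) 30 - 1\right) = -293 - \left(2 \cdot 30 - 1\right) = -293 - \left(60 - 1\right) = -293 - 59 = -352$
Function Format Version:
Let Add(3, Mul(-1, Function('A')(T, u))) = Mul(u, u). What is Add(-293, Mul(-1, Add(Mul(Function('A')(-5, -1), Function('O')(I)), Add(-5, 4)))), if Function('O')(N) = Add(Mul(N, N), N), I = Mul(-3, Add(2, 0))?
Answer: -352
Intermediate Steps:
Function('A')(T, u) = Add(3, Mul(-1, Pow(u, 2))) (Function('A')(T, u) = Add(3, Mul(-1, Mul(u, u))) = Add(3, Mul(-1, Pow(u, 2))))
I = -6 (I = Mul(-3, 2) = -6)
Function('O')(N) = Add(N, Pow(N, 2)) (Function('O')(N) = Add(Pow(N, 2), N) = Add(N, Pow(N, 2)))
Add(-293, Mul(-1, Add(Mul(Function('A')(-5, -1), Function('O')(I)), Add(-5, 4)))) = Add(-293, Mul(-1, Add(Mul(Add(3, Mul(-1, Pow(-1, 2))), Mul(-6, Add(1, -6))), Add(-5, 4)))) = Add(-293, Mul(-1, Add(Mul(Add(3, Mul(-1, 1)), Mul(-6, -5)), -1))) = Add(-293, Mul(-1, Add(Mul(Add(3, -1), 30), -1))) = Add(-293, Mul(-1, Add(Mul(2, 30), -1))) = Add(-293, Mul(-1, Add(60, -1))) = Add(-293, Mul(-1, 59)) = Add(-293, -59) = -352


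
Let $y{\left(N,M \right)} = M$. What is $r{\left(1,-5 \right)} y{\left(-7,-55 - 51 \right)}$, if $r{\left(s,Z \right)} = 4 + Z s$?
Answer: $106$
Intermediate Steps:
$r{\left(1,-5 \right)} y{\left(-7,-55 - 51 \right)} = \left(4 - 5\right) \left(-55 - 51\right) = \left(-1\right) \left(-106\right) = 106$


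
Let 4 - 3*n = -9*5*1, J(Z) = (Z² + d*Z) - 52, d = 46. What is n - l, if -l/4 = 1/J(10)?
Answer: 6226/381 ≈ 16.341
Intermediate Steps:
J(Z) = -52 + Z² + 46*Z (J(Z) = (Z² + 46*Z) - 52 = -52 + Z² + 46*Z)
l = -1/127 (l = -4/(-52 + 10² + 46*10) = -4/(-52 + 100 + 460) = -4/508 = -4*1/508 = -1/127 ≈ -0.0078740)
n = 49/3 (n = 4/3 - (-9*5)/3 = 4/3 - (-15) = 4/3 - ⅓*(-45) = 4/3 + 15 = 49/3 ≈ 16.333)
n - l = 49/3 - 1*(-1/127) = 49/3 + 1/127 = 6226/381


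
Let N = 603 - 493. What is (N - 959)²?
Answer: 720801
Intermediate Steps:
N = 110
(N - 959)² = (110 - 959)² = (-849)² = 720801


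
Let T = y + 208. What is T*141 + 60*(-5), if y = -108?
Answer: 13800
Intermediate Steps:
T = 100 (T = -108 + 208 = 100)
T*141 + 60*(-5) = 100*141 + 60*(-5) = 14100 - 300 = 13800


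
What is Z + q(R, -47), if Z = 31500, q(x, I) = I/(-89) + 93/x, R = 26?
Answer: 72900499/2314 ≈ 31504.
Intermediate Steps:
q(x, I) = 93/x - I/89 (q(x, I) = I*(-1/89) + 93/x = -I/89 + 93/x = 93/x - I/89)
Z + q(R, -47) = 31500 + (93/26 - 1/89*(-47)) = 31500 + (93*(1/26) + 47/89) = 31500 + (93/26 + 47/89) = 31500 + 9499/2314 = 72900499/2314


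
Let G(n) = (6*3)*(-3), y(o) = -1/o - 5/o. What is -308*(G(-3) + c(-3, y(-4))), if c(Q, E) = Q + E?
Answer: 17094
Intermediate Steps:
y(o) = -6/o
G(n) = -54 (G(n) = 18*(-3) = -54)
c(Q, E) = E + Q
-308*(G(-3) + c(-3, y(-4))) = -308*(-54 + (-6/(-4) - 3)) = -308*(-54 + (-6*(-1/4) - 3)) = -308*(-54 + (3/2 - 3)) = -308*(-54 - 3/2) = -308*(-111)/2 = -308*(-111/2) = 17094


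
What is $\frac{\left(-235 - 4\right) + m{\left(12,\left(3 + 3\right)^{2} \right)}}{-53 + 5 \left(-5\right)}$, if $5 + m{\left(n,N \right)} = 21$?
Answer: $\frac{223}{78} \approx 2.859$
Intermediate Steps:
$m{\left(n,N \right)} = 16$ ($m{\left(n,N \right)} = -5 + 21 = 16$)
$\frac{\left(-235 - 4\right) + m{\left(12,\left(3 + 3\right)^{2} \right)}}{-53 + 5 \left(-5\right)} = \frac{\left(-235 - 4\right) + 16}{-53 + 5 \left(-5\right)} = \frac{\left(-235 - 4\right) + 16}{-53 - 25} = \frac{-239 + 16}{-78} = \left(-223\right) \left(- \frac{1}{78}\right) = \frac{223}{78}$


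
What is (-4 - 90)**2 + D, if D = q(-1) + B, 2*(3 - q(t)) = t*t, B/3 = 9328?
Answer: 73645/2 ≈ 36823.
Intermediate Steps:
B = 27984 (B = 3*9328 = 27984)
q(t) = 3 - t**2/2 (q(t) = 3 - t*t/2 = 3 - t**2/2)
D = 55973/2 (D = (3 - 1/2*(-1)**2) + 27984 = (3 - 1/2*1) + 27984 = (3 - 1/2) + 27984 = 5/2 + 27984 = 55973/2 ≈ 27987.)
(-4 - 90)**2 + D = (-4 - 90)**2 + 55973/2 = (-94)**2 + 55973/2 = 8836 + 55973/2 = 73645/2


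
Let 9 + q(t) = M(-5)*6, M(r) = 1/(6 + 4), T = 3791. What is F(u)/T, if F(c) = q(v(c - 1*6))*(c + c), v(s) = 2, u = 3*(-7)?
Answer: 1764/18955 ≈ 0.093063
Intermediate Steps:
M(r) = 1/10
u = -21
q(t) = -42/5 (q(t) = -9 + (1/10)*6 = -9 + 3/5 = -42/5)
F(c) = -84*c/5 (F(c) = -42*(c + c)/5 = -84*c/5)
F(u)/T = -84/5*(-21)/3791 = (1764/5)*(1/3791) = 1764/18955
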